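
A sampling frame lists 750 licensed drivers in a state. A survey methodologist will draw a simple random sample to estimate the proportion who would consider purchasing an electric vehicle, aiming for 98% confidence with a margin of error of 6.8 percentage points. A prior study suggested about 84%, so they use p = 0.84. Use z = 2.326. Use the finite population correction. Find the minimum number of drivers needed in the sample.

131

Unadjusted: n₀ = 2.326² × 0.84 × 0.16 / 0.068² ≈ 157.25, so n₀ = 158.
Finite population correction with N = 750: n = n₀ / (1 + (n₀−1)/N) = 158 / (1 + 157/750) = 158 / 1.2093 ≈ 130.65.
Rounding up, n = 131.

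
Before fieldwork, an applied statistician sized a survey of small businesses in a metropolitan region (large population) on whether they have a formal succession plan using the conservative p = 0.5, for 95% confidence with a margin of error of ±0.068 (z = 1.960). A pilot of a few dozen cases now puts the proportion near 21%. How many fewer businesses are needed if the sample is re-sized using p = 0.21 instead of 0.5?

Conservative (p = 0.5): n = 1.960² × 0.25 / 0.068² ≈ 207.70 → 208.
Using p = 0.21: p(1−p) = 0.1659, so n = 1.960² × 0.1659 / 0.068² ≈ 137.83 → 138.
Reduction: 208 − 138 = 70.

70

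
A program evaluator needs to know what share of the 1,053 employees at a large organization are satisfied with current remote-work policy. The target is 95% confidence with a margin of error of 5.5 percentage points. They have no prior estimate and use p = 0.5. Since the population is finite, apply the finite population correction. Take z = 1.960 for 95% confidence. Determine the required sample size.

Unadjusted: n₀ = 1.960² × 0.50 × 0.50 / 0.055² ≈ 317.49, so n₀ = 318.
Finite population correction with N = 1,053: n = n₀ / (1 + (n₀−1)/N) = 318 / (1 + 317/1053) = 318 / 1.3010 ≈ 244.42.
Rounding up, n = 245.

245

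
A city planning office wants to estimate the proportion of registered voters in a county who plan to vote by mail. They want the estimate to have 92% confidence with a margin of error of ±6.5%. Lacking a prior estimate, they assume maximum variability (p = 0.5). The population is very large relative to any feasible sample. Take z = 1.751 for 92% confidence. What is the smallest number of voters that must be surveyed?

182

With p = 0.5, p(1−p) = 0.25.
n = z²·p(1−p)/E² = 1.751² × 0.2500 / 0.065² = 3.0660 × 0.2500 / 0.004225 ≈ 181.42.
Rounding up gives n = 182.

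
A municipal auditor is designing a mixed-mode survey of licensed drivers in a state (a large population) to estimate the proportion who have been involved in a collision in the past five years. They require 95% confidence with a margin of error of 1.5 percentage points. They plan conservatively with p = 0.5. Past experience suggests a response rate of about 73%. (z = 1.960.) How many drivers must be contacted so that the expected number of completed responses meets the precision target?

Completed interviews needed: n₀ = 1.960² × 0.2500 / 0.015² ≈ 4268.44 → 4269.
At a 73% response rate, contacts needed = 4269 / 0.73 ≈ 5847.95 → 5848.

5848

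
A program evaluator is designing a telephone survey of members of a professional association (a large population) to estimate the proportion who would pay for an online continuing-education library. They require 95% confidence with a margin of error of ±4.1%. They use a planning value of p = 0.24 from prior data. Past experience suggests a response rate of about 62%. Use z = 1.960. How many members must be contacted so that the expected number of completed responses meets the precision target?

673

Completed interviews needed: n₀ = 1.960² × 0.1824 / 0.041² ≈ 416.84 → 417.
At a 62% response rate, contacts needed = 417 / 0.62 ≈ 672.58 → 673.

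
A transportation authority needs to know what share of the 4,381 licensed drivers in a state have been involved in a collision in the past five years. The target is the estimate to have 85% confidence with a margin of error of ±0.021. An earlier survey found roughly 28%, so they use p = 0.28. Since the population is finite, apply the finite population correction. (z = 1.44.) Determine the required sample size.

Unadjusted: n₀ = 1.44² × 0.28 × 0.72 / 0.021² ≈ 947.93, so n₀ = 948.
Finite population correction with N = 4,381: n = n₀ / (1 + (n₀−1)/N) = 948 / (1 + 947/4381) = 948 / 1.2162 ≈ 779.50.
Rounding up, n = 780.

780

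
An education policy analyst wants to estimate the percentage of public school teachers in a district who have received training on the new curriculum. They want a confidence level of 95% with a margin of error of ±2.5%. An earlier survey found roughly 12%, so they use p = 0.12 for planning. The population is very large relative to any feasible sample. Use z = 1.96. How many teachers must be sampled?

650

With p = 0.12, p(1−p) = 0.1056.
n = z²·p(1−p)/E² = 1.96² × 0.1056 / 0.025² = 3.8416 × 0.1056 / 0.000625 ≈ 649.08.
Rounding up gives n = 650.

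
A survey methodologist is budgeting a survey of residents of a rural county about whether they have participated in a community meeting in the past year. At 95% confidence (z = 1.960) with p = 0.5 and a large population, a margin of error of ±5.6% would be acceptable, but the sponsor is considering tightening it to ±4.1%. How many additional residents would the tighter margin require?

265

At ±5.6%: n = 1.960² × 0.2500 / 0.056² ≈ 306.25 → 307.
At ±4.1%: n = 1.960² × 0.2500 / 0.041² ≈ 571.33 → 572.
Additional respondents: 572 − 307 = 265.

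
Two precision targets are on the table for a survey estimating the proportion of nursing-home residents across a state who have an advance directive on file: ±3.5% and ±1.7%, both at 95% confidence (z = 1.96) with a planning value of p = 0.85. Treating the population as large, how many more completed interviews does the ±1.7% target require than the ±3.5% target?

At ±3.5%: n = 1.96² × 0.1275 / 0.035² ≈ 399.84 → 400.
At ±1.7%: n = 1.96² × 0.1275 / 0.017² ≈ 1694.82 → 1695.
Additional respondents: 1695 − 400 = 1295.

1295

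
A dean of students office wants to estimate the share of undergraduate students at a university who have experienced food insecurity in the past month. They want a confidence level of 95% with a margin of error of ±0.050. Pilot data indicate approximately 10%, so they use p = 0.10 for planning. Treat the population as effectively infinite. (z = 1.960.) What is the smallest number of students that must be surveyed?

139

With p = 0.10, p(1−p) = 0.0900.
n = z²·p(1−p)/E² = 1.960² × 0.0900 / 0.050² = 3.8416 × 0.0900 / 0.002500 ≈ 138.30.
Rounding up gives n = 139.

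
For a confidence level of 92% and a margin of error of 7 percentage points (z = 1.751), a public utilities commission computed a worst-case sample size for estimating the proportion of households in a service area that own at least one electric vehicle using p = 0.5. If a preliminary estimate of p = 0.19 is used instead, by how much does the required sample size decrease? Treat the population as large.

Conservative (p = 0.5): n = 1.751² × 0.25 / 0.070² ≈ 156.43 → 157.
Using p = 0.19: p(1−p) = 0.1539, so n = 1.751² × 0.1539 / 0.070² ≈ 96.30 → 97.
Reduction: 157 − 97 = 60.

60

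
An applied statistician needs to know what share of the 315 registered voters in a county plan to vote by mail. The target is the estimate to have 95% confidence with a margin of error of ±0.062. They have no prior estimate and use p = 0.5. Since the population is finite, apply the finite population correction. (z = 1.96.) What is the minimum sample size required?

Unadjusted: n₀ = 1.96² × 0.50 × 0.50 / 0.062² ≈ 249.84, so n₀ = 250.
Finite population correction with N = 315: n = n₀ / (1 + (n₀−1)/N) = 250 / (1 + 249/315) = 250 / 1.7905 ≈ 139.63.
Rounding up, n = 140.

140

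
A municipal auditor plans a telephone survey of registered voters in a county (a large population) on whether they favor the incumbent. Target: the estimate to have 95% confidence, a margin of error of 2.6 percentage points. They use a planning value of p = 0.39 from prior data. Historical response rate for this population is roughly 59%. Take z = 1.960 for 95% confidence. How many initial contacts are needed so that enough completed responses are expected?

Completed interviews needed: n₀ = 1.960² × 0.2379 / 0.026² ≈ 1351.95 → 1352.
At a 59% response rate, contacts needed = 1352 / 0.59 ≈ 2291.53 → 2292.

2292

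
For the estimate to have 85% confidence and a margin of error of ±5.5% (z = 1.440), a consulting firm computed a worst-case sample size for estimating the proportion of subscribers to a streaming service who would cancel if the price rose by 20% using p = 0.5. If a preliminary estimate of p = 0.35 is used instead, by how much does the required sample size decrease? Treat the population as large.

16

Conservative (p = 0.5): n = 1.440² × 0.25 / 0.055² ≈ 171.37 → 172.
Using p = 0.35: p(1−p) = 0.2275, so n = 1.440² × 0.2275 / 0.055² ≈ 155.95 → 156.
Reduction: 172 − 156 = 16.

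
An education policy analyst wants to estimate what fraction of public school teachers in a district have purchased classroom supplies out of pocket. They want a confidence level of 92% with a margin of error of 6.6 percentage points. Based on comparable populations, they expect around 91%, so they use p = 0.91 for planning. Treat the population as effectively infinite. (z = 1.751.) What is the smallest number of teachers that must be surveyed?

58

With p = 0.91, p(1−p) = 0.0819.
n = z²·p(1−p)/E² = 1.751² × 0.0819 / 0.066² = 3.0660 × 0.0819 / 0.004356 ≈ 57.65.
Rounding up gives n = 58.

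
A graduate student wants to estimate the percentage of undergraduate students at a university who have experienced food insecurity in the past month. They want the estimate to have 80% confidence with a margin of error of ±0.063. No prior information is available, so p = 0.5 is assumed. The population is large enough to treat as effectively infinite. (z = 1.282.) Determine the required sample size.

104

With p = 0.5, p(1−p) = 0.25.
n = z²·p(1−p)/E² = 1.282² × 0.2500 / 0.063² = 1.6435 × 0.2500 / 0.003969 ≈ 103.52.
Rounding up gives n = 104.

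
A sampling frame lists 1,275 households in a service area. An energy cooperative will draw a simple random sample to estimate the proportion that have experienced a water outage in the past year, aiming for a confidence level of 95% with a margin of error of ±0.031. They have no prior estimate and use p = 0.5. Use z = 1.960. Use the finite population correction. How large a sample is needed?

Unadjusted: n₀ = 1.960² × 0.50 × 0.50 / 0.031² ≈ 999.38, so n₀ = 1000.
Finite population correction with N = 1,275: n = n₀ / (1 + (n₀−1)/N) = 1000 / (1 + 999/1275) = 1000 / 1.7835 ≈ 560.69.
Rounding up, n = 561.

561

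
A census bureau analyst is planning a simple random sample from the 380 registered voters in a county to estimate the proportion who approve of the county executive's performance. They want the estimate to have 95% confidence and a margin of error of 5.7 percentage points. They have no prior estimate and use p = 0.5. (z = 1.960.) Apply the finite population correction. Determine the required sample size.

Unadjusted: n₀ = 1.960² × 0.50 × 0.50 / 0.057² ≈ 295.60, so n₀ = 296.
Finite population correction with N = 380: n = n₀ / (1 + (n₀−1)/N) = 296 / (1 + 295/380) = 296 / 1.7763 ≈ 166.64.
Rounding up, n = 167.

167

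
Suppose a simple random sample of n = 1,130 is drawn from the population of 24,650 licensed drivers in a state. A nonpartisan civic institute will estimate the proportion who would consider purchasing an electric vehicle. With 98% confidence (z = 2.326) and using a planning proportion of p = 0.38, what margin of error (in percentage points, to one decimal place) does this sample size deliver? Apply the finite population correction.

3.3

Finite-population factor: (N−n)/(N−1) = (24650−1130)/(24650−1) = 0.9542.
SE(p̂) = √[p(1−p)/n · (N−n)/(N−1)] = √[0.2356/1130 × 0.9542] = 0.01410.
E = z × SE = 2.326 × 0.01410 = 0.03281 ≈ 3.3 percentage points.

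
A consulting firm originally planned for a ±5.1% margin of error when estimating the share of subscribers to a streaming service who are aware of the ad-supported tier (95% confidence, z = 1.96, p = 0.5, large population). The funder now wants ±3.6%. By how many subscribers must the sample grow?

At ±5.1%: n = 1.96² × 0.2500 / 0.051² ≈ 369.24 → 370.
At ±3.6%: n = 1.96² × 0.2500 / 0.036² ≈ 741.05 → 742.
Additional respondents: 742 − 370 = 372.

372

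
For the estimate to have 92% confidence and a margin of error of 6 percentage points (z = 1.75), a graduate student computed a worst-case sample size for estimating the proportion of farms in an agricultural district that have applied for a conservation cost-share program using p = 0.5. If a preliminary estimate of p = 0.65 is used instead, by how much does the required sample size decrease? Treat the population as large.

19

Conservative (p = 0.5): n = 1.75² × 0.25 / 0.060² ≈ 212.67 → 213.
Using p = 0.65: p(1−p) = 0.2275, so n = 1.75² × 0.2275 / 0.060² ≈ 193.53 → 194.
Reduction: 213 − 194 = 19.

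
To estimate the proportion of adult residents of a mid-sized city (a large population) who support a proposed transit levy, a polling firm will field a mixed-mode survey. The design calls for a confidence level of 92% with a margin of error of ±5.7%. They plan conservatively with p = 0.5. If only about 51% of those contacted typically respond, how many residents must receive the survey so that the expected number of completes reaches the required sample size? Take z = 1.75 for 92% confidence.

Completed interviews needed: n₀ = 1.75² × 0.2500 / 0.057² ≈ 235.65 → 236.
At a 51% response rate, contacts needed = 236 / 0.51 ≈ 462.75 → 463.

463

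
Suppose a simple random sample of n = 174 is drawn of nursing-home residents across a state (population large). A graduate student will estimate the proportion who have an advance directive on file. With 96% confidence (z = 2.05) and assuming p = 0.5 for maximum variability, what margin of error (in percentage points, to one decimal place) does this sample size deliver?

SE(p̂) = √[p(1−p)/n] = √[0.2500/174] = 0.03790.
E = z × SE = 2.05 × 0.03790 = 0.07771, or 7.8 percentage points.

7.8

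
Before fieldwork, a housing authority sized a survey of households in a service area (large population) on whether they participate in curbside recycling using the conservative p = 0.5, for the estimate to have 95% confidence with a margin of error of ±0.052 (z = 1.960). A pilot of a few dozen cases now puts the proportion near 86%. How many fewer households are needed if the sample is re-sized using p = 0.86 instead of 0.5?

184

Conservative (p = 0.5): n = 1.960² × 0.25 / 0.052² ≈ 355.18 → 356.
Using p = 0.86: p(1−p) = 0.1204, so n = 1.960² × 0.1204 / 0.052² ≈ 171.05 → 172.
Reduction: 356 − 172 = 184.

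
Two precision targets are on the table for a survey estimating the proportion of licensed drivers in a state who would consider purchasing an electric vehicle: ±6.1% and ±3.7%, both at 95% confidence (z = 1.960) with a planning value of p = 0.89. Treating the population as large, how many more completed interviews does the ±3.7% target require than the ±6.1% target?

At ±6.1%: n = 1.960² × 0.0979 / 0.061² ≈ 101.07 → 102.
At ±3.7%: n = 1.960² × 0.0979 / 0.037² ≈ 274.72 → 275.
Additional respondents: 275 − 102 = 173.

173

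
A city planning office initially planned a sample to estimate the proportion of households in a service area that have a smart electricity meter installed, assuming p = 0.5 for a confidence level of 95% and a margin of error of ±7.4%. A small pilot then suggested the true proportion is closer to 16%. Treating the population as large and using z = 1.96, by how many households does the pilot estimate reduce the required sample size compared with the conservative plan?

81

Conservative (p = 0.5): n = 1.96² × 0.25 / 0.074² ≈ 175.38 → 176.
Using p = 0.16: p(1−p) = 0.1344, so n = 1.96² × 0.1344 / 0.074² ≈ 94.29 → 95.
Reduction: 176 − 95 = 81.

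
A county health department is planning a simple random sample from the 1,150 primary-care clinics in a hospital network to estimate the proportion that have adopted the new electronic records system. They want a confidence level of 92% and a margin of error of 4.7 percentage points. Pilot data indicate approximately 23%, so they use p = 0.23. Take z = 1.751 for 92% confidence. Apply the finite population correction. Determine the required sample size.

Unadjusted: n₀ = 1.751² × 0.23 × 0.77 / 0.047² ≈ 245.81, so n₀ = 246.
Finite population correction with N = 1,150: n = n₀ / (1 + (n₀−1)/N) = 246 / (1 + 245/1150) = 246 / 1.2130 ≈ 202.80.
Rounding up, n = 203.

203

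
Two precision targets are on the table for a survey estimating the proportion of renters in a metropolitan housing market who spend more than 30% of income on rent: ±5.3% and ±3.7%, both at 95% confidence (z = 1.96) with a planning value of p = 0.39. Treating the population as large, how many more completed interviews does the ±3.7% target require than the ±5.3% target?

At ±5.3%: n = 1.96² × 0.2379 / 0.053² ≈ 325.35 → 326.
At ±3.7%: n = 1.96² × 0.2379 / 0.037² ≈ 667.58 → 668.
Additional respondents: 668 − 326 = 342.

342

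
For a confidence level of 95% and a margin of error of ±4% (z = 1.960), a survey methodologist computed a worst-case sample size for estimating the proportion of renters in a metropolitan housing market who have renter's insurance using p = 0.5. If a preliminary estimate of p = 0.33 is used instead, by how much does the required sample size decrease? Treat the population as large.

Conservative (p = 0.5): n = 1.960² × 0.25 / 0.040² ≈ 600.25 → 601.
Using p = 0.33: p(1−p) = 0.2211, so n = 1.960² × 0.2211 / 0.040² ≈ 530.86 → 531.
Reduction: 601 − 531 = 70.

70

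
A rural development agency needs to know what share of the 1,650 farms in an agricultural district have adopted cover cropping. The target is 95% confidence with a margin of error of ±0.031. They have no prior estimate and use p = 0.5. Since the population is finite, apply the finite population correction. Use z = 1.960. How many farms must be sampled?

623

Unadjusted: n₀ = 1.960² × 0.50 × 0.50 / 0.031² ≈ 999.38, so n₀ = 1000.
Finite population correction with N = 1,650: n = n₀ / (1 + (n₀−1)/N) = 1000 / (1 + 999/1650) = 1000 / 1.6055 ≈ 622.88.
Rounding up, n = 623.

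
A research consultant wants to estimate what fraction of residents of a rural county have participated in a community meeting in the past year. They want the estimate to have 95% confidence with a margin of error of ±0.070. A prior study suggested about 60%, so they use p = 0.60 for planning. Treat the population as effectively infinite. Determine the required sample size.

For 95% confidence, z = 1.960.
With p = 0.60, p(1−p) = 0.2400.
n = z²·p(1−p)/E² = 1.960² × 0.2400 / 0.070² = 3.8416 × 0.2400 / 0.004900 ≈ 188.16.
Rounding up gives n = 189.

189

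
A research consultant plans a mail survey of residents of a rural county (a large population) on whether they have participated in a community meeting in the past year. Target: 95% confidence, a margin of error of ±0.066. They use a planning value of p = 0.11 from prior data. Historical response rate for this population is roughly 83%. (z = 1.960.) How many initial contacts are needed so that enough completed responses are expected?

Completed interviews needed: n₀ = 1.960² × 0.0979 / 0.066² ≈ 86.34 → 87.
At an 83% response rate, contacts needed = 87 / 0.83 ≈ 104.82 → 105.

105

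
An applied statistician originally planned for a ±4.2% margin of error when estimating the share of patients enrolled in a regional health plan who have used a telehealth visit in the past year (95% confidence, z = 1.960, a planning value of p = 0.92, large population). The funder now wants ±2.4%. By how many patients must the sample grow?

At ±4.2%: n = 1.960² × 0.0736 / 0.042² ≈ 160.28 → 161.
At ±2.4%: n = 1.960² × 0.0736 / 0.024² ≈ 490.87 → 491.
Additional respondents: 491 − 161 = 330.

330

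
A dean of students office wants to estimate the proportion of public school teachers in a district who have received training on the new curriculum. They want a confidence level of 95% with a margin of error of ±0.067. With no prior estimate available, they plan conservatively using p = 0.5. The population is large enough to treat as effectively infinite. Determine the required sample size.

For 95% confidence, z = 1.960.
With p = 0.5, p(1−p) = 0.25.
n = z²·p(1−p)/E² = 1.960² × 0.2500 / 0.067² = 3.8416 × 0.2500 / 0.004489 ≈ 213.95.
Rounding up gives n = 214.

214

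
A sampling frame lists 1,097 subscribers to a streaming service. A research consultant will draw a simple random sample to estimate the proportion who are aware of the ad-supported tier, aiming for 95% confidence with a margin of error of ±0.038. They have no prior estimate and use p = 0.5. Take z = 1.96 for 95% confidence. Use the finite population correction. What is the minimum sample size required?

Unadjusted: n₀ = 1.96² × 0.50 × 0.50 / 0.038² ≈ 665.10, so n₀ = 666.
Finite population correction with N = 1,097: n = n₀ / (1 + (n₀−1)/N) = 666 / (1 + 665/1097) = 666 / 1.6062 ≈ 414.64.
Rounding up, n = 415.

415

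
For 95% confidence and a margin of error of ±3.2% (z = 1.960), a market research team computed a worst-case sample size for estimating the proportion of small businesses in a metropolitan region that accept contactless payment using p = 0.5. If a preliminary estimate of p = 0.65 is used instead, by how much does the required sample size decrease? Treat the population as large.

Conservative (p = 0.5): n = 1.960² × 0.25 / 0.032² ≈ 937.89 → 938.
Using p = 0.65: p(1−p) = 0.2275, so n = 1.960² × 0.2275 / 0.032² ≈ 853.48 → 854.
Reduction: 938 − 854 = 84.

84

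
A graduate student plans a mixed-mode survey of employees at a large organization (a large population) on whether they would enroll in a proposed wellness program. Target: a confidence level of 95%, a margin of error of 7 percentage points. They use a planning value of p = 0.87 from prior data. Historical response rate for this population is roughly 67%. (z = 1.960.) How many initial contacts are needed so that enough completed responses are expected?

Completed interviews needed: n₀ = 1.960² × 0.1131 / 0.070² ≈ 88.67 → 89.
At a 67% response rate, contacts needed = 89 / 0.67 ≈ 132.84 → 133.

133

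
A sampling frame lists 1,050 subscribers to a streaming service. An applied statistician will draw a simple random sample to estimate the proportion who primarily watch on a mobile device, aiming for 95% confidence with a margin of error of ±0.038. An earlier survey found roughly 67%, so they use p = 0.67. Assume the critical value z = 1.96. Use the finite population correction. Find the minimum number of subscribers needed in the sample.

378

Unadjusted: n₀ = 1.96² × 0.67 × 0.33 / 0.038² ≈ 588.21, so n₀ = 589.
Finite population correction with N = 1,050: n = n₀ / (1 + (n₀−1)/N) = 589 / (1 + 588/1050) = 589 / 1.5600 ≈ 377.56.
Rounding up, n = 378.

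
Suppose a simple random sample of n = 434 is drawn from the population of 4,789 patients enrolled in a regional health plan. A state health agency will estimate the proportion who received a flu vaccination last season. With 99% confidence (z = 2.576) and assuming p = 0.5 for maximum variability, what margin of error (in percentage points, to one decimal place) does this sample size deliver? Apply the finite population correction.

5.9

Finite-population factor: (N−n)/(N−1) = (4789−434)/(4789−1) = 0.9096.
SE(p̂) = √[p(1−p)/n · (N−n)/(N−1)] = √[0.2500/434 × 0.9096] = 0.02289.
E = z × SE = 2.576 × 0.02289 = 0.05896 ≈ 5.9 percentage points.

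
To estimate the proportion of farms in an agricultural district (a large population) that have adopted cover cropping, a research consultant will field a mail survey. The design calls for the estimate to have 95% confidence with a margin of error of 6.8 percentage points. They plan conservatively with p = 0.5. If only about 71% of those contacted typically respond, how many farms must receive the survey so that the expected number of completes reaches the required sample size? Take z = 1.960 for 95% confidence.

293

Completed interviews needed: n₀ = 1.960² × 0.2500 / 0.068² ≈ 207.70 → 208.
At a 71% response rate, contacts needed = 208 / 0.71 ≈ 292.96 → 293.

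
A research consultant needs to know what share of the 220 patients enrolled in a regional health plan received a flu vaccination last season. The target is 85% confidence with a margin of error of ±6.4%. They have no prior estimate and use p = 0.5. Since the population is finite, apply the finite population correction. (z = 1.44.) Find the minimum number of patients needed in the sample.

81

Unadjusted: n₀ = 1.44² × 0.50 × 0.50 / 0.064² ≈ 126.56, so n₀ = 127.
Finite population correction with N = 220: n = n₀ / (1 + (n₀−1)/N) = 127 / (1 + 126/220) = 127 / 1.5727 ≈ 80.75.
Rounding up, n = 81.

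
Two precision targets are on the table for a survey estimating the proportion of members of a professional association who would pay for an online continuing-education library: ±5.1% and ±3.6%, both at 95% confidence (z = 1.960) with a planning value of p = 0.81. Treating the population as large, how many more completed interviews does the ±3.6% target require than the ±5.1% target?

229

At ±5.1%: n = 1.960² × 0.1539 / 0.051² ≈ 227.31 → 228.
At ±3.6%: n = 1.960² × 0.1539 / 0.036² ≈ 456.19 → 457.
Additional respondents: 457 − 228 = 229.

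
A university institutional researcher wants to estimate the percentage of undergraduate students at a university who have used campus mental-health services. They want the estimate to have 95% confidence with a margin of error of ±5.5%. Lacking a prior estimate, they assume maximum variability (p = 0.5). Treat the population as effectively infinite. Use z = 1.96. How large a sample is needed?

318

With p = 0.5, p(1−p) = 0.25.
n = z²·p(1−p)/E² = 1.96² × 0.2500 / 0.055² = 3.8416 × 0.2500 / 0.003025 ≈ 317.49.
Rounding up gives n = 318.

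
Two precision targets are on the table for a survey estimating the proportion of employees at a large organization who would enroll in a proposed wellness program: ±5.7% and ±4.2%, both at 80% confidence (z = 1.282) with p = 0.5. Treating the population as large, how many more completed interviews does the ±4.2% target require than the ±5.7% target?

106

At ±5.7%: n = 1.282² × 0.2500 / 0.057² ≈ 126.46 → 127.
At ±4.2%: n = 1.282² × 0.2500 / 0.042² ≈ 232.93 → 233.
Additional respondents: 233 − 127 = 106.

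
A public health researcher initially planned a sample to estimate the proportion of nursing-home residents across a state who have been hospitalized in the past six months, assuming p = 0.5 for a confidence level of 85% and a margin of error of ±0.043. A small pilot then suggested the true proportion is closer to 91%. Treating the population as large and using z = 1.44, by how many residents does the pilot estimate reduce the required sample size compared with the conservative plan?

Conservative (p = 0.5): n = 1.44² × 0.25 / 0.043² ≈ 280.37 → 281.
Using p = 0.91: p(1−p) = 0.0819, so n = 1.44² × 0.0819 / 0.043² ≈ 91.85 → 92.
Reduction: 281 − 92 = 189.

189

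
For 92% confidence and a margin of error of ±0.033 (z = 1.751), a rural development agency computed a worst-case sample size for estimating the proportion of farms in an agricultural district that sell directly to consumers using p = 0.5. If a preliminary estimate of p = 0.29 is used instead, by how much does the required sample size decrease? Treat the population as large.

124

Conservative (p = 0.5): n = 1.751² × 0.25 / 0.033² ≈ 703.86 → 704.
Using p = 0.29: p(1−p) = 0.2059, so n = 1.751² × 0.2059 / 0.033² ≈ 579.70 → 580.
Reduction: 704 − 580 = 124.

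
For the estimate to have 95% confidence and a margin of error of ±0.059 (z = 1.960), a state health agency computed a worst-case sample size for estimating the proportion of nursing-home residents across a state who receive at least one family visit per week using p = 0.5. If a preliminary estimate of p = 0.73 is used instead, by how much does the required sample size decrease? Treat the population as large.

58

Conservative (p = 0.5): n = 1.960² × 0.25 / 0.059² ≈ 275.90 → 276.
Using p = 0.73: p(1−p) = 0.1971, so n = 1.960² × 0.1971 / 0.059² ≈ 217.52 → 218.
Reduction: 276 − 218 = 58.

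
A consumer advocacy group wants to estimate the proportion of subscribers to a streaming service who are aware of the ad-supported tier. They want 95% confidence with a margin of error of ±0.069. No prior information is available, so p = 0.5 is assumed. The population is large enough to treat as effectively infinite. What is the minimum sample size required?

202

For 95% confidence, z = 1.960.
With p = 0.5, p(1−p) = 0.25.
n = z²·p(1−p)/E² = 1.960² × 0.2500 / 0.069² = 3.8416 × 0.2500 / 0.004761 ≈ 201.72.
Rounding up gives n = 202.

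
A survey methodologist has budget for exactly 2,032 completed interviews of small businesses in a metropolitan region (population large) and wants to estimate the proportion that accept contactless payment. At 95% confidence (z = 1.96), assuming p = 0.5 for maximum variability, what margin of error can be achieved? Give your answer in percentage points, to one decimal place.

2.2

SE(p̂) = √[p(1−p)/n] = √[0.2500/2032] = 0.01109.
E = z × SE = 1.96 × 0.01109 = 0.02174, or 2.2 percentage points.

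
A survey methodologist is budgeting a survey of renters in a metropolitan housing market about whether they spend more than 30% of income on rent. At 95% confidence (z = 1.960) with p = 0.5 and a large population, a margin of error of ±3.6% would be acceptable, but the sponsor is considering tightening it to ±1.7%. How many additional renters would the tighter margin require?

2582

At ±3.6%: n = 1.960² × 0.2500 / 0.036² ≈ 741.05 → 742.
At ±1.7%: n = 1.960² × 0.2500 / 0.017² ≈ 3323.18 → 3324.
Additional respondents: 3324 − 742 = 2582.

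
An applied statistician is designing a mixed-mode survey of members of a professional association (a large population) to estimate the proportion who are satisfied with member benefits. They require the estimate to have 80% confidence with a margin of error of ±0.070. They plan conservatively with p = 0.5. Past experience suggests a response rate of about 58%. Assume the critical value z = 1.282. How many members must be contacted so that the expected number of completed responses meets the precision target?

Completed interviews needed: n₀ = 1.282² × 0.2500 / 0.070² ≈ 83.85 → 84.
At a 58% response rate, contacts needed = 84 / 0.58 ≈ 144.83 → 145.

145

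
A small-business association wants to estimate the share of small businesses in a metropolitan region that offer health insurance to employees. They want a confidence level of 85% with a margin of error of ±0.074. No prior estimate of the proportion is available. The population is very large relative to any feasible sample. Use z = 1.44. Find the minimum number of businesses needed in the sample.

With no prior estimate, use p = 0.5, giving p(1−p) = 0.25.
n = z²·p(1−p)/E² = 1.44² × 0.2500 / 0.074² = 2.0736 × 0.2500 / 0.005476 ≈ 94.67.
Rounding up gives n = 95.

95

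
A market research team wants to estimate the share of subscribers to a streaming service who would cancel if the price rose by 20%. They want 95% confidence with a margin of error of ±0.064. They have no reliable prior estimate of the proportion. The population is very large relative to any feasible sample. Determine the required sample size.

235

For 95% confidence, z = 1.960.
With no prior estimate, use p = 0.5, giving p(1−p) = 0.25.
n = z²·p(1−p)/E² = 1.960² × 0.2500 / 0.064² = 3.8416 × 0.2500 / 0.004096 ≈ 234.47.
Rounding up gives n = 235.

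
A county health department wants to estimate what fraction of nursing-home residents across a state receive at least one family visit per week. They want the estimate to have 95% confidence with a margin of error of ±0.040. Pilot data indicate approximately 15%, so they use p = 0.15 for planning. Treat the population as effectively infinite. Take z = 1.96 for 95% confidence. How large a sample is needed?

307

With p = 0.15, p(1−p) = 0.1275.
n = z²·p(1−p)/E² = 1.96² × 0.1275 / 0.040² = 3.8416 × 0.1275 / 0.001600 ≈ 306.13.
Rounding up gives n = 307.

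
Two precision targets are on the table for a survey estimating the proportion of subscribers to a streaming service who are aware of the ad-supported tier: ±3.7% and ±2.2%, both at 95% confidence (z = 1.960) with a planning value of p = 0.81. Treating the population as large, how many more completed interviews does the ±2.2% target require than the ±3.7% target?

At ±3.7%: n = 1.960² × 0.1539 / 0.037² ≈ 431.86 → 432.
At ±2.2%: n = 1.960² × 0.1539 / 0.022² ≈ 1221.53 → 1222.
Additional respondents: 1222 − 432 = 790.

790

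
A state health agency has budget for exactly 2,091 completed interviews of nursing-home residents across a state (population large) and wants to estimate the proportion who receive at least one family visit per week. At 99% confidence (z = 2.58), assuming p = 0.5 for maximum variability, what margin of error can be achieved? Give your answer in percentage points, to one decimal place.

2.8

SE(p̂) = √[p(1−p)/n] = √[0.2500/2091] = 0.01093.
E = z × SE = 2.58 × 0.01093 = 0.02821, or 2.8 percentage points.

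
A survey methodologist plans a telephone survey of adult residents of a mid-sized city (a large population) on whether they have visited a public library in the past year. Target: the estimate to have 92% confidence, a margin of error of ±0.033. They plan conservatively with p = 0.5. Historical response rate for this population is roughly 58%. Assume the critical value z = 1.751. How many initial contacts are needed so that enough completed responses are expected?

Completed interviews needed: n₀ = 1.751² × 0.2500 / 0.033² ≈ 703.86 → 704.
At a 58% response rate, contacts needed = 704 / 0.58 ≈ 1213.79 → 1214.

1214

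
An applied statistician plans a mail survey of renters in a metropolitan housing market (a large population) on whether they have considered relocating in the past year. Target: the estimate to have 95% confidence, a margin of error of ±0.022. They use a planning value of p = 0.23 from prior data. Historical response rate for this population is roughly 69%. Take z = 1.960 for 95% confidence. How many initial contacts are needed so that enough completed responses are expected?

Completed interviews needed: n₀ = 1.960² × 0.1771 / 0.022² ≈ 1405.68 → 1406.
At a 69% response rate, contacts needed = 1406 / 0.69 ≈ 2037.68 → 2038.

2038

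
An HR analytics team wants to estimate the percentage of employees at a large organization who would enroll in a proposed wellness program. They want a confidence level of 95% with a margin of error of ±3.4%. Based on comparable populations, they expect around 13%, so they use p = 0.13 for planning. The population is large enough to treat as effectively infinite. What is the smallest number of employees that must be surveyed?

For 95% confidence, z = 1.960.
With p = 0.13, p(1−p) = 0.1131.
n = z²·p(1−p)/E² = 1.960² × 0.1131 / 0.034² = 3.8416 × 0.1131 / 0.001156 ≈ 375.85.
Rounding up gives n = 376.

376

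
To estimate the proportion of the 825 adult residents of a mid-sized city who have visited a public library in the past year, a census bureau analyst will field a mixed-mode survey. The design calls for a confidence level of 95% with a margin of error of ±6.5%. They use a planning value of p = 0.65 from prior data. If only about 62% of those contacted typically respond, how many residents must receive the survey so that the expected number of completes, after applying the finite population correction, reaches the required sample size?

For 95% confidence, z = 1.960.
Completed interviews needed (unadjusted): n₀ = 1.960² × 0.2275 / 0.065² ≈ 206.86 → 207.
FPC for N = 825: n = 207 / (1 + 206/825) = 207 / 1.2497 ≈ 165.64 → 166.
At a 62% response rate, contacts needed = 166 / 0.62 ≈ 267.74 → 268.

268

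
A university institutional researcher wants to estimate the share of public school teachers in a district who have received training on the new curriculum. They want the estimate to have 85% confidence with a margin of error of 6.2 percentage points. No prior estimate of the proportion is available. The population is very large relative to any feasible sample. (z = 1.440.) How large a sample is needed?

With no prior estimate, use p = 0.5, giving p(1−p) = 0.25.
n = z²·p(1−p)/E² = 1.440² × 0.2500 / 0.062² = 2.0736 × 0.2500 / 0.003844 ≈ 134.86.
Rounding up gives n = 135.

135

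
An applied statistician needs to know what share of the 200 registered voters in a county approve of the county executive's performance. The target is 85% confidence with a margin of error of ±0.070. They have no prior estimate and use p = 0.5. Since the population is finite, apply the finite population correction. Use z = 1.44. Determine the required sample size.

70

Unadjusted: n₀ = 1.44² × 0.50 × 0.50 / 0.070² ≈ 105.80, so n₀ = 106.
Finite population correction with N = 200: n = n₀ / (1 + (n₀−1)/N) = 106 / (1 + 105/200) = 106 / 1.5250 ≈ 69.51.
Rounding up, n = 70.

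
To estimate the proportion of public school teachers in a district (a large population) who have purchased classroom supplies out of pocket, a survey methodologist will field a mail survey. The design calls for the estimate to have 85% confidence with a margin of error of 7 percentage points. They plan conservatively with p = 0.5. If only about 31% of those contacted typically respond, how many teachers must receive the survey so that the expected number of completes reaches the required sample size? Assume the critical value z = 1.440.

342

Completed interviews needed: n₀ = 1.440² × 0.2500 / 0.070² ≈ 105.80 → 106.
At a 31% response rate, contacts needed = 106 / 0.31 ≈ 341.94 → 342.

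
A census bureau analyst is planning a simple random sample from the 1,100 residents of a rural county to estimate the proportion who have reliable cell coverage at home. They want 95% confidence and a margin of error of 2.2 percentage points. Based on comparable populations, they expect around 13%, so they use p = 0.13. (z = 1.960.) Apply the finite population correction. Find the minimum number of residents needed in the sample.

Unadjusted: n₀ = 1.960² × 0.13 × 0.87 / 0.022² ≈ 897.70, so n₀ = 898.
Finite population correction with N = 1,100: n = n₀ / (1 + (n₀−1)/N) = 898 / (1 + 897/1100) = 898 / 1.8155 ≈ 494.64.
Rounding up, n = 495.

495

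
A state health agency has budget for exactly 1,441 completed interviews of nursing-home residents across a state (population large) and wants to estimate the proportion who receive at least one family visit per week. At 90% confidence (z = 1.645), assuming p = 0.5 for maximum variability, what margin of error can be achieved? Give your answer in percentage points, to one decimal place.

2.2

SE(p̂) = √[p(1−p)/n] = √[0.2500/1441] = 0.01317.
E = z × SE = 1.645 × 0.01317 = 0.02167, or 2.2 percentage points.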